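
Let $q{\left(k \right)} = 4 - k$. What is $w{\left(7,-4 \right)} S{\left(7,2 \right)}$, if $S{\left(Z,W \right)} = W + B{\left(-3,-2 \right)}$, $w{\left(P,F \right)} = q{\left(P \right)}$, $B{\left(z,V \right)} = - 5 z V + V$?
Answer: $90$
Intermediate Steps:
$B{\left(z,V \right)} = V - 5 V z$ ($B{\left(z,V \right)} = - 5 V z + V = V - 5 V z$)
$w{\left(P,F \right)} = 4 - P$
$S{\left(Z,W \right)} = -32 + W$ ($S{\left(Z,W \right)} = W - 2 \left(1 - -15\right) = W - 2 \left(1 + 15\right) = W - 32 = -32 + W$)
$w{\left(7,-4 \right)} S{\left(7,2 \right)} = \left(4 - 7\right) \left(-32 + 2\right) = \left(4 - 7\right) \left(-30\right) = \left(-3\right) \left(-30\right) = 90$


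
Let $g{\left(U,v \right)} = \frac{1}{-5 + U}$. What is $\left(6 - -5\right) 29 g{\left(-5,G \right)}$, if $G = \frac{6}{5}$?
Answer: $- \frac{319}{10} \approx -31.9$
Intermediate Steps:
$G = \frac{6}{5}$ ($G = 6 \cdot \frac{1}{5} = \frac{6}{5} \approx 1.2$)
$\left(6 - -5\right) 29 g{\left(-5,G \right)} = \frac{\left(6 - -5\right) 29}{-5 - 5} = \frac{\left(6 + 5\right) 29}{-10} = 11 \cdot 29 \left(- \frac{1}{10}\right) = 319 \left(- \frac{1}{10}\right) = - \frac{319}{10}$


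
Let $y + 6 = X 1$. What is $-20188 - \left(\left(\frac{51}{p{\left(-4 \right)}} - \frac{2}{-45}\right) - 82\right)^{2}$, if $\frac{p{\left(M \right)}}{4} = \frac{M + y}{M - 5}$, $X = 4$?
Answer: $- \frac{3127983961}{129600} \approx -24136.0$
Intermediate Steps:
$y = -2$ ($y = -6 + 4 \cdot 1 = -6 + 4 = -2$)
$p{\left(M \right)} = \frac{4 \left(-2 + M\right)}{-5 + M}$ ($p{\left(M \right)} = 4 \frac{M - 2}{M - 5} = 4 \frac{-2 + M}{-5 + M} = \frac{4 \left(-2 + M\right)}{-5 + M}$)
$-20188 - \left(\left(\frac{51}{p{\left(-4 \right)}} - \frac{2}{-45}\right) - 82\right)^{2} = -20188 - \left(\left(\frac{51}{4 \frac{1}{-5 - 4} \left(-2 - 4\right)} - \frac{2}{-45}\right) - 82\right)^{2} = -20188 - \left(\left(\frac{51}{4 \frac{1}{-9} \left(-6\right)} - - \frac{2}{45}\right) - 82\right)^{2} = -20188 - \left(\left(\frac{51}{4 \left(- \frac{1}{9}\right) \left(-6\right)} + \frac{2}{45}\right) - 82\right)^{2} = -20188 - \left(\left(\frac{51}{\frac{8}{3}} + \frac{2}{45}\right) - 82\right)^{2} = -20188 - \left(\left(51 \cdot \frac{3}{8} + \frac{2}{45}\right) - 82\right)^{2} = -20188 - \left(\left(\frac{153}{8} + \frac{2}{45}\right) - 82\right)^{2} = -20188 - \left(\frac{6901}{360} - 82\right)^{2} = -20188 - \left(- \frac{22619}{360}\right)^{2} = -20188 - \frac{511619161}{129600} = - \frac{3127983961}{129600}$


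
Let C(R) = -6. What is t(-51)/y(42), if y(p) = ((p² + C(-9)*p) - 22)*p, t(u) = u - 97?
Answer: -37/15645 ≈ -0.0023650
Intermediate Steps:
t(u) = -97 + u
y(p) = p*(-22 + p² - 6*p) (y(p) = ((p² - 6*p) - 22)*p = (-22 + p² - 6*p)*p = p*(-22 + p² - 6*p))
t(-51)/y(42) = (-97 - 51)/((42*(-22 + 42² - 6*42))) = -148*1/(42*(-22 + 1764 - 252)) = -148/(42*1490) = -148/62580 = -148*1/62580 = -37/15645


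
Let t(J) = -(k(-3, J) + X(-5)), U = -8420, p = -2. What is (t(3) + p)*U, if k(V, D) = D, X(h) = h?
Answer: 0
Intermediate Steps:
t(J) = 5 - J (t(J) = -(J - 5) = -(-5 + J) = 5 - J)
(t(3) + p)*U = ((5 - 1*3) - 2)*(-8420) = ((5 - 3) - 2)*(-8420) = (2 - 2)*(-8420) = 0*(-8420) = 0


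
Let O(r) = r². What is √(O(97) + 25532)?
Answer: √34941 ≈ 186.93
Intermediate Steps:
√(O(97) + 25532) = √(97² + 25532) = √(9409 + 25532) = √34941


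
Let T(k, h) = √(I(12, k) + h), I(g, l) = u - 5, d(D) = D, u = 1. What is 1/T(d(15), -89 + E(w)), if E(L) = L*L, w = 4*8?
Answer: √19/133 ≈ 0.032774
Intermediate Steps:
w = 32
E(L) = L²
I(g, l) = -4 (I(g, l) = 1 - 5 = -4)
T(k, h) = √(-4 + h)
1/T(d(15), -89 + E(w)) = 1/(√(-4 + (-89 + 32²))) = 1/(√(-4 + (-89 + 1024))) = 1/(√(-4 + 935)) = 1/(√931) = 1/(7*√19) = √19/133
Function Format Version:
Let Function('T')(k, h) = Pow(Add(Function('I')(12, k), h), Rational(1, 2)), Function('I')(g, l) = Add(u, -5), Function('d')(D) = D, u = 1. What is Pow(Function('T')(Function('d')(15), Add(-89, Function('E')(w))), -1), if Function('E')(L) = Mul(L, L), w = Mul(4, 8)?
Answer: Mul(Rational(1, 133), Pow(19, Rational(1, 2))) ≈ 0.032774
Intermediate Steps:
w = 32
Function('E')(L) = Pow(L, 2)
Function('I')(g, l) = -4 (Function('I')(g, l) = Add(1, -5) = -4)
Function('T')(k, h) = Pow(Add(-4, h), Rational(1, 2))
Pow(Function('T')(Function('d')(15), Add(-89, Function('E')(w))), -1) = Pow(Pow(Add(-4, Add(-89, Pow(32, 2))), Rational(1, 2)), -1) = Pow(Pow(Add(-4, Add(-89, 1024)), Rational(1, 2)), -1) = Pow(Pow(Add(-4, 935), Rational(1, 2)), -1) = Pow(Pow(931, Rational(1, 2)), -1) = Pow(Mul(7, Pow(19, Rational(1, 2))), -1) = Mul(Rational(1, 133), Pow(19, Rational(1, 2)))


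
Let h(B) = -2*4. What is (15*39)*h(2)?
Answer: -4680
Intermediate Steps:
h(B) = -8
(15*39)*h(2) = (15*39)*(-8) = 585*(-8) = -4680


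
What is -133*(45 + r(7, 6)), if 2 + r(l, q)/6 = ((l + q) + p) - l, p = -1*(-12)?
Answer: -18753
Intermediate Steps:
p = 12
r(l, q) = 60 + 6*q (r(l, q) = -12 + 6*(((l + q) + 12) - l) = -12 + 6*((12 + l + q) - l) = -12 + 6*(12 + q) = -12 + (72 + 6*q) = 60 + 6*q)
-133*(45 + r(7, 6)) = -133*(45 + (60 + 6*6)) = -133*(45 + (60 + 36)) = -133*(45 + 96) = -133*141 = -18753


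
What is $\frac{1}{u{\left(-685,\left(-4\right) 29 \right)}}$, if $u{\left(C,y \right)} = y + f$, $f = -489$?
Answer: $- \frac{1}{605} \approx -0.0016529$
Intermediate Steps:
$u{\left(C,y \right)} = -489 + y$ ($u{\left(C,y \right)} = y - 489 = -489 + y$)
$\frac{1}{u{\left(-685,\left(-4\right) 29 \right)}} = \frac{1}{-489 - 116} = \frac{1}{-605} = - \frac{1}{605}$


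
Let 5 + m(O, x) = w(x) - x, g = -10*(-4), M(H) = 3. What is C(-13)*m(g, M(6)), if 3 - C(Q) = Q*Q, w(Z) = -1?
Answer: 1494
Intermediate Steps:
g = 40
m(O, x) = -6 - x (m(O, x) = -5 + (-1 - x) = -6 - x)
C(Q) = 3 - Q**2 (C(Q) = 3 - Q*Q = 3 - Q**2)
C(-13)*m(g, M(6)) = (3 - 1*(-13)**2)*(-6 - 1*3) = (3 - 1*169)*(-6 - 3) = (3 - 169)*(-9) = -166*(-9) = 1494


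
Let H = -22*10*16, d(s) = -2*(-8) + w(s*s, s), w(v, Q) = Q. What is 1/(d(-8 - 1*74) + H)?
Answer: -1/3586 ≈ -0.00027886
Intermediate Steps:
d(s) = 16 + s (d(s) = -2*(-8) + s = 16 + s)
H = -3520 (H = -220*16 = -3520)
1/(d(-8 - 1*74) + H) = 1/((16 + (-8 - 1*74)) - 3520) = 1/((16 + (-8 - 74)) - 3520) = 1/((16 - 82) - 3520) = 1/(-66 - 3520) = 1/(-3586) = -1/3586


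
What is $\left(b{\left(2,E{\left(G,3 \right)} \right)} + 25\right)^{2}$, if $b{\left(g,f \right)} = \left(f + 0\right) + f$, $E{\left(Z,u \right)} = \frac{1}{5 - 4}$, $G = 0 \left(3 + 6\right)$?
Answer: $729$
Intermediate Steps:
$G = 0$ ($G = 0 \cdot 9 = 0$)
$E{\left(Z,u \right)} = 1$ ($E{\left(Z,u \right)} = 1^{-1} = 1$)
$b{\left(g,f \right)} = 2 f$ ($b{\left(g,f \right)} = f + f = 2 f$)
$\left(b{\left(2,E{\left(G,3 \right)} \right)} + 25\right)^{2} = \left(2 \cdot 1 + 25\right)^{2} = \left(2 + 25\right)^{2} = 27^{2} = 729$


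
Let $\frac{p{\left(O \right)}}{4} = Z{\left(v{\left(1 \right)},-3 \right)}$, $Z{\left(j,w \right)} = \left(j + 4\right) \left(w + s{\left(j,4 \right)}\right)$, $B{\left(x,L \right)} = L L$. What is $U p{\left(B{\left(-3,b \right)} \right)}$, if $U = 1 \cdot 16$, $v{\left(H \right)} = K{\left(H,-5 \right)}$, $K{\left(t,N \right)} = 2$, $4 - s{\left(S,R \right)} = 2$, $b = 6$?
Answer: $-384$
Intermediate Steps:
$s{\left(S,R \right)} = 2$ ($s{\left(S,R \right)} = 4 - 2 = 2$)
$v{\left(H \right)} = 2$
$U = 16$
$B{\left(x,L \right)} = L^{2}$
$Z{\left(j,w \right)} = \left(2 + w\right) \left(4 + j\right)$ ($Z{\left(j,w \right)} = \left(j + 4\right) \left(w + 2\right) = \left(4 + j\right) \left(2 + w\right) = \left(2 + w\right) \left(4 + j\right)$)
$p{\left(O \right)} = -24$ ($p{\left(O \right)} = 4 \left(8 + 2 \cdot 2 + 4 \left(-3\right) + 2 \left(-3\right)\right) = 4 \left(8 + 4 - 12 - 6\right) = 4 \left(-6\right) = -24$)
$U p{\left(B{\left(-3,b \right)} \right)} = 16 \left(-24\right) = -384$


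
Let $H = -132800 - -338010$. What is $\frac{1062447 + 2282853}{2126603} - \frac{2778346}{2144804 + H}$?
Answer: $\frac{976531447781}{2498773411221} \approx 0.3908$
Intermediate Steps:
$H = 205210$ ($H = -132800 + 338010 = 205210$)
$\frac{1062447 + 2282853}{2126603} - \frac{2778346}{2144804 + H} = \frac{1062447 + 2282853}{2126603} - \frac{2778346}{2144804 + 205210} = 3345300 \cdot \frac{1}{2126603} - \frac{2778346}{2350014} = \frac{3345300}{2126603} - \frac{1389173}{1175007} = \frac{976531447781}{2498773411221}$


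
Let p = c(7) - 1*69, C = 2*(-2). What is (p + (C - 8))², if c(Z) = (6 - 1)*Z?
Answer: 2116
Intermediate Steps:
C = -4
c(Z) = 5*Z
p = -34 (p = 5*7 - 1*69 = 35 - 69 = -34)
(p + (C - 8))² = (-34 + (-4 - 8))² = (-34 - 12)² = (-46)² = 2116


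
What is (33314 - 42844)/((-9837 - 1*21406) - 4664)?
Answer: 9530/35907 ≈ 0.26541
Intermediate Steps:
(33314 - 42844)/((-9837 - 1*21406) - 4664) = -9530/((-9837 - 21406) - 4664) = -9530/(-31243 - 4664) = -9530/(-35907) = -9530*(-1/35907) = 9530/35907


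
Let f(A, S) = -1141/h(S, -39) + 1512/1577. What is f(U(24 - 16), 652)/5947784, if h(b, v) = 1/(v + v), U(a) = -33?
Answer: 2419851/161718196 ≈ 0.014963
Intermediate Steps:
h(b, v) = 1/(2*v)
f(A, S) = 140351358/1577 (f(A, S) = -1141/((½)/(-39)) + 1512/1577 = -1141/((½)*(-1/39)) + 1512*(1/1577) = -1141/(-1/78) + 1512/1577 = -1141*(-78) + 1512/1577 = 88998 + 1512/1577 = 140351358/1577)
f(U(24 - 16), 652)/5947784 = (140351358/1577)/5947784 = (140351358/1577)*(1/5947784) = 2419851/161718196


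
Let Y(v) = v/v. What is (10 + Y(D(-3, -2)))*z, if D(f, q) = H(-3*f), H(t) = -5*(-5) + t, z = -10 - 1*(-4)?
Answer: -66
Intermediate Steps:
z = -6 (z = -10 + 4 = -6)
H(t) = 25 + t
D(f, q) = 25 - 3*f
Y(v) = 1
(10 + Y(D(-3, -2)))*z = (10 + 1)*(-6) = 11*(-6) = -66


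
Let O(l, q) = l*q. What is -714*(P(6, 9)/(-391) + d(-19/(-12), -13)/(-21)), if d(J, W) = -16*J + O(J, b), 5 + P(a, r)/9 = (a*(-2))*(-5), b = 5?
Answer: 43021/138 ≈ 311.75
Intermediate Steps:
P(a, r) = -45 + 90*a (P(a, r) = -45 + 9*((a*(-2))*(-5)) = -45 + 9*(-2*a*(-5)) = -45 + 9*(10*a) = -45 + 90*a)
d(J, W) = -11*J (d(J, W) = -16*J + J*5 = -16*J + 5*J = -11*J)
-714*(P(6, 9)/(-391) + d(-19/(-12), -13)/(-21)) = -714*((-45 + 90*6)/(-391) - (-209)/(-12)/(-21)) = -714*((-45 + 540)*(-1/391) - (-209)*(-1)/12*(-1/21)) = -714*(495*(-1/391) - 11*19/12*(-1/21)) = -714*(-495/391 - 209/12*(-1/21)) = -714*(-495/391 + 209/252) = -714*(-43021/98532) = 43021/138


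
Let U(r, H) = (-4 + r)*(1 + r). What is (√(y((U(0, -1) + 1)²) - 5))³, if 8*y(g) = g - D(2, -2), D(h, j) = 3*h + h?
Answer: -39*I*√78/32 ≈ -10.764*I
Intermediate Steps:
U(r, H) = (1 + r)*(-4 + r)
D(h, j) = 4*h
y(g) = -1 + g/8 (y(g) = (g - 4*2)/8 = (g - 1*8)/8 = (g - 8)/8 = (-8 + g)/8 = -1 + g/8)
(√(y((U(0, -1) + 1)²) - 5))³ = (√((-1 + ((-4 + 0² - 3*0) + 1)²/8) - 5))³ = (√((-1 + ((-4 + 0 + 0) + 1)²/8) - 5))³ = (√((-1 + (-4 + 1)²/8) - 5))³ = (√((-1 + (⅛)*(-3)²) - 5))³ = (√((-1 + (⅛)*9) - 5))³ = (√((-1 + 9/8) - 5))³ = (√(⅛ - 5))³ = (√(-39/8))³ = (I*√78/4)³ = -39*I*√78/32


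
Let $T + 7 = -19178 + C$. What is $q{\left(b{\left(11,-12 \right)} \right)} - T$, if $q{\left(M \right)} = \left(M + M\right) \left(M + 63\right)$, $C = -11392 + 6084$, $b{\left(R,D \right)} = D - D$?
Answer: $24493$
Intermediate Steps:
$b{\left(R,D \right)} = 0$
$C = -5308$
$q{\left(M \right)} = 2 M \left(63 + M\right)$
$T = -24493$ ($T = -7 - 24486 = -24493$)
$q{\left(b{\left(11,-12 \right)} \right)} - T = 2 \cdot 0 \left(63 + 0\right) - -24493 = 2 \cdot 0 \cdot 63 + 24493 = 0 + 24493 = 24493$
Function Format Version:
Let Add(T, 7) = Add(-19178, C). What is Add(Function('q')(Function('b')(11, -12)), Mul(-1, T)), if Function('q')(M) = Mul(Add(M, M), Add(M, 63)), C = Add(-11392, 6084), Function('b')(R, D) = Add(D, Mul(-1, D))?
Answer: 24493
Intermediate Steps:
Function('b')(R, D) = 0
C = -5308
Function('q')(M) = Mul(2, M, Add(63, M)) (Function('q')(M) = Mul(Mul(2, M), Add(63, M)) = Mul(2, M, Add(63, M)))
T = -24493 (T = Add(-7, Add(-19178, -5308)) = Add(-7, -24486) = -24493)
Add(Function('q')(Function('b')(11, -12)), Mul(-1, T)) = Add(Mul(2, 0, Add(63, 0)), Mul(-1, -24493)) = Add(Mul(2, 0, 63), 24493) = Add(0, 24493) = 24493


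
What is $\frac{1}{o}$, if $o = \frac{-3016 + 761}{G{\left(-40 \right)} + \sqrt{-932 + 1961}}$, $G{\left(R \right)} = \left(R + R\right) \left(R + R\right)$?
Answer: $- \frac{1280}{451} - \frac{7 \sqrt{21}}{2255} \approx -2.8524$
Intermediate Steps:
$G{\left(R \right)} = 4 R^{2}$ ($G{\left(R \right)} = 2 R 2 R = 4 R^{2}$)
$o = - \frac{2255}{6400 + 7 \sqrt{21}}$ ($o = \frac{-3016 + 761}{4 \left(-40\right)^{2} + \sqrt{-932 + 1961}} = - \frac{2255}{4 \cdot 1600 + \sqrt{1029}} = - \frac{2255}{6400 + 7 \sqrt{21}} \approx -0.35059$)
$\frac{1}{o} = \frac{1}{- \frac{14432000}{40958971} + \frac{15785 \sqrt{21}}{40958971}}$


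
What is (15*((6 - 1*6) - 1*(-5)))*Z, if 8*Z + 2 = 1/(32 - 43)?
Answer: -1725/88 ≈ -19.602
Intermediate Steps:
Z = -23/88 (Z = -¼ + 1/(8*(32 - 43)) = -¼ + (⅛)/(-11) = -¼ + (⅛)*(-1/11) = -¼ - 1/88 = -23/88 ≈ -0.26136)
(15*((6 - 1*6) - 1*(-5)))*Z = (15*((6 - 1*6) - 1*(-5)))*(-23/88) = (15*((6 - 6) + 5))*(-23/88) = (15*(0 + 5))*(-23/88) = (15*5)*(-23/88) = 75*(-23/88) = -1725/88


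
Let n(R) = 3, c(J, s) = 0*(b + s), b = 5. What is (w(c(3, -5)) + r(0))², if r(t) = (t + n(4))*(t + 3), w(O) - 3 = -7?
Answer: 25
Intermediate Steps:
c(J, s) = 0 (c(J, s) = 0*(5 + s) = 0)
w(O) = -4 (w(O) = 3 - 7 = -4)
r(t) = (3 + t)² (r(t) = (t + 3)*(t + 3) = (3 + t)*(3 + t) = (3 + t)²)
(w(c(3, -5)) + r(0))² = (-4 + (9 + 0² + 6*0))² = (-4 + (9 + 0 + 0))² = (-4 + 9)² = 5² = 25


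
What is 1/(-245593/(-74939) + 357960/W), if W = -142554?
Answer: 1780475701/1364183347 ≈ 1.3052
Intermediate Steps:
1/(-245593/(-74939) + 357960/W) = 1/(-245593/(-74939) + 357960/(-142554)) = 1/(-245593*(-1/74939) + 357960*(-1/142554)) = 1/(245593/74939 - 59660/23759) = 1/(1364183347/1780475701) = 1780475701/1364183347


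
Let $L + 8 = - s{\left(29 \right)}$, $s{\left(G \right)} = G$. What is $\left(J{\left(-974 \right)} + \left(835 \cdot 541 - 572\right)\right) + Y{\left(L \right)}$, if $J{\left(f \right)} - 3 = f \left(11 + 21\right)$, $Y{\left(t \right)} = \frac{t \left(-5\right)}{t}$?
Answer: $419993$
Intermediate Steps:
$L = -37$ ($L = -8 - 29 = -37$)
$Y{\left(t \right)} = -5$ ($Y{\left(t \right)} = \frac{\left(-5\right) t}{t} = -5$)
$J{\left(f \right)} = 3 + 32 f$ ($J{\left(f \right)} = 3 + f \left(11 + 21\right) = 3 + f 32 = 3 + 32 f$)
$\left(J{\left(-974 \right)} + \left(835 \cdot 541 - 572\right)\right) + Y{\left(L \right)} = \left(\left(3 + 32 \left(-974\right)\right) + \left(835 \cdot 541 - 572\right)\right) - 5 = \left(\left(3 - 31168\right) + \left(451735 - 572\right)\right) - 5 = \left(-31165 + 451163\right) - 5 = 419998 - 5 = 419993$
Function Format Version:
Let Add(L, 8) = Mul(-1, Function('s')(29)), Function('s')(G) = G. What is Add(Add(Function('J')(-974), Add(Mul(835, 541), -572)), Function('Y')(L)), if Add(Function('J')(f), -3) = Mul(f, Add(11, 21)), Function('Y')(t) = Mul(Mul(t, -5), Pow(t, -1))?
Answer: 419993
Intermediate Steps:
L = -37 (L = Add(-8, Mul(-1, 29)) = Add(-8, -29) = -37)
Function('Y')(t) = -5 (Function('Y')(t) = Mul(Mul(-5, t), Pow(t, -1)) = -5)
Function('J')(f) = Add(3, Mul(32, f)) (Function('J')(f) = Add(3, Mul(f, Add(11, 21))) = Add(3, Mul(f, 32)) = Add(3, Mul(32, f)))
Add(Add(Function('J')(-974), Add(Mul(835, 541), -572)), Function('Y')(L)) = Add(Add(Add(3, Mul(32, -974)), Add(Mul(835, 541), -572)), -5) = Add(Add(Add(3, -31168), Add(451735, -572)), -5) = Add(Add(-31165, 451163), -5) = Add(419998, -5) = 419993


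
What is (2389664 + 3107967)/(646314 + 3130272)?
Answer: 5497631/3776586 ≈ 1.4557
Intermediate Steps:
(2389664 + 3107967)/(646314 + 3130272) = 5497631/3776586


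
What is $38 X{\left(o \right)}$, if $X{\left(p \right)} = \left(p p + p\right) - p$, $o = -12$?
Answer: $5472$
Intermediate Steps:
$X{\left(p \right)} = p^{2}$ ($X{\left(p \right)} = \left(p^{2} + p\right) - p = \left(p + p^{2}\right) - p = p^{2}$)
$38 X{\left(o \right)} = 38 \left(-12\right)^{2} = 38 \cdot 144 = 5472$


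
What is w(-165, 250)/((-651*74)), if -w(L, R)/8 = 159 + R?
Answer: 1636/24087 ≈ 0.067920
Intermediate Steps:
w(L, R) = -1272 - 8*R (w(L, R) = -8*(159 + R) = -1272 - 8*R)
w(-165, 250)/((-651*74)) = (-1272 - 8*250)/((-651*74)) = (-1272 - 2000)/(-48174) = -3272*(-1/48174) = 1636/24087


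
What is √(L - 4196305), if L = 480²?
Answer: I*√3965905 ≈ 1991.5*I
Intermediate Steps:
L = 230400
√(L - 4196305) = √(230400 - 4196305) = √(-3965905) = I*√3965905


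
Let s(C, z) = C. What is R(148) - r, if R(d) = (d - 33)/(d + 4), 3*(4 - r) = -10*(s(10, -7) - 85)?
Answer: 37507/152 ≈ 246.76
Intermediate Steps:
r = -246 (r = 4 - (-10)*(10 - 85)/3 = 4 - (-10)*(-75)/3 = 4 - 1/3*750 = 4 - 250 = -246)
R(d) = (-33 + d)/(4 + d)
R(148) - r = (-33 + 148)/(4 + 148) - 1*(-246) = 115/152 + 246 = 37507/152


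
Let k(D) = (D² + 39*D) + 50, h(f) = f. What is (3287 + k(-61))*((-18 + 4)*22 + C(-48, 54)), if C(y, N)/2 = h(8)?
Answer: -1366268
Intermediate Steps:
k(D) = 50 + D² + 39*D
C(y, N) = 16 (C(y, N) = 2*8 = 16)
(3287 + k(-61))*((-18 + 4)*22 + C(-48, 54)) = (3287 + (50 + (-61)² + 39*(-61)))*((-18 + 4)*22 + 16) = (3287 + (50 + 3721 - 2379))*(-14*22 + 16) = (3287 + 1392)*(-308 + 16) = 4679*(-292) = -1366268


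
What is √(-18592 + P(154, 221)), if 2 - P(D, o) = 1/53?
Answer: I*√52219363/53 ≈ 136.35*I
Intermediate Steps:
P(D, o) = 105/53 (P(D, o) = 2 - 1/53 = 105/53)
√(-18592 + P(154, 221)) = √(-18592 + 105/53) = √(-985271/53) = I*√52219363/53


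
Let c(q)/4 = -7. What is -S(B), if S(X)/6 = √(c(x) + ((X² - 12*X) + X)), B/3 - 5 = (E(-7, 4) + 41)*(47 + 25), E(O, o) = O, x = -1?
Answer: -24*√3379619 ≈ -44121.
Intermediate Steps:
c(q) = -28 (c(q) = 4*(-7) = -28)
B = 7359 (B = 15 + 3*((-7 + 41)*(47 + 25)) = 15 + 3*(34*72) = 15 + 3*2448 = 15 + 7344 = 7359)
S(X) = 6*√(-28 + X² - 11*X) (S(X) = 6*√(-28 + ((X² - 12*X) + X)) = 6*√(-28 + (X² - 11*X)) = 6*√(-28 + X² - 11*X))
-S(B) = -6*√(-28 + 7359² - 11*7359) = -6*√(-28 + 54154881 - 80949) = -6*√54073904 = -6*4*√3379619 = -24*√3379619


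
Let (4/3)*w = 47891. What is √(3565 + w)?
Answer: √157933/2 ≈ 198.70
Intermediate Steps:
w = 143673/4 (w = (¾)*47891 = 143673/4 ≈ 35918.)
√(3565 + w) = √(3565 + 143673/4) = √(157933/4) = √157933/2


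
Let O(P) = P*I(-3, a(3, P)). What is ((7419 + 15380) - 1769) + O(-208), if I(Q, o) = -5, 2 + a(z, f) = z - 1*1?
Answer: 22070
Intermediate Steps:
a(z, f) = -3 + z (a(z, f) = -2 + (z - 1*1) = -2 + (z - 1) = -2 + (-1 + z) = -3 + z)
O(P) = -5*P (O(P) = P*(-5) = -5*P)
((7419 + 15380) - 1769) + O(-208) = ((7419 + 15380) - 1769) - 5*(-208) = (22799 - 1769) + 1040 = 21030 + 1040 = 22070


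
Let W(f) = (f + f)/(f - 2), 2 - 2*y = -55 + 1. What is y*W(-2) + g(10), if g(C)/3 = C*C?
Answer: 328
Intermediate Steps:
y = 28 (y = 1 - (-55 + 1)/2 = 1 - 1/2*(-54) = 1 + 27 = 28)
W(f) = 2*f/(-2 + f) (W(f) = (2*f)/(-2 + f) = 2*f/(-2 + f))
g(C) = 3*C**2 (g(C) = 3*(C*C) = 3*C**2)
y*W(-2) + g(10) = 28*(2*(-2)/(-2 - 2)) + 3*10**2 = 28*(2*(-2)/(-4)) + 3*100 = 28*(2*(-2)*(-1/4)) + 300 = 28*1 + 300 = 28 + 300 = 328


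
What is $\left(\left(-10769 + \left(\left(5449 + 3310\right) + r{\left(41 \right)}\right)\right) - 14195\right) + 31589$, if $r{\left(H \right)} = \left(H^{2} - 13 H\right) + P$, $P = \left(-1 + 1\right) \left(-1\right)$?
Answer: $16532$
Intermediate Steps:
$P = 0$ ($P = 0 \left(-1\right) = 0$)
$r{\left(H \right)} = H^{2} - 13 H$ ($r{\left(H \right)} = \left(H^{2} - 13 H\right) + 0 = H^{2} - 13 H$)
$\left(\left(-10769 + \left(\left(5449 + 3310\right) + r{\left(41 \right)}\right)\right) - 14195\right) + 31589 = \left(\left(-10769 + \left(\left(5449 + 3310\right) + 41 \left(-13 + 41\right)\right)\right) - 14195\right) + 31589 = \left(\left(-10769 + \left(8759 + 41 \cdot 28\right)\right) - 14195\right) + 31589 = \left(\left(-10769 + \left(8759 + 1148\right)\right) - 14195\right) + 31589 = \left(\left(-10769 + 9907\right) - 14195\right) + 31589 = \left(-862 - 14195\right) + 31589 = -15057 + 31589 = 16532$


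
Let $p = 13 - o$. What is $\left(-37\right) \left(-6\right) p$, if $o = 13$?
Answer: $0$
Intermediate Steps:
$p = 0$ ($p = 13 - 13 = 0$)
$\left(-37\right) \left(-6\right) p = \left(-37\right) \left(-6\right) 0 = 222 \cdot 0 = 0$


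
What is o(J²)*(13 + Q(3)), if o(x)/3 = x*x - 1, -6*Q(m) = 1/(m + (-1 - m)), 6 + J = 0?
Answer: 102305/2 ≈ 51153.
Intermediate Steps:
J = -6 (J = -6 + 0 = -6)
Q(m) = ⅙ (Q(m) = -1/(6*(m + (-1 - m))) = -⅙/(-1) = -⅙*(-1) = ⅙)
o(x) = -3 + 3*x² (o(x) = 3*(x*x - 1) = 3*(x² - 1) = 3*(-1 + x²) = -3 + 3*x²)
o(J²)*(13 + Q(3)) = (-3 + 3*((-6)²)²)*(13 + ⅙) = (-3 + 3*36²)*(79/6) = (-3 + 3*1296)*(79/6) = (-3 + 3888)*(79/6) = 3885*(79/6) = 102305/2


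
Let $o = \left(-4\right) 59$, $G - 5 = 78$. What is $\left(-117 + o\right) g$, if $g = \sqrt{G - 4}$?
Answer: $- 353 \sqrt{79} \approx -3137.5$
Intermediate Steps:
$G = 83$ ($G = 5 + 78 = 83$)
$g = \sqrt{79}$ ($g = \sqrt{83 - 4} = \sqrt{79} \approx 8.8882$)
$o = -236$
$\left(-117 + o\right) g = \left(-117 - 236\right) \sqrt{79} = - 353 \sqrt{79}$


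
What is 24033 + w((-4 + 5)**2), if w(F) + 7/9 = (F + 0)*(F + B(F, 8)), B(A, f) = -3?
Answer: 216272/9 ≈ 24030.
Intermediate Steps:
w(F) = -7/9 + F*(-3 + F) (w(F) = -7/9 + (F + 0)*(F - 3) = -7/9 + F*(-3 + F))
24033 + w((-4 + 5)**2) = 24033 + (-7/9 + ((-4 + 5)**2)**2 - 3*(-4 + 5)**2) = 24033 + (-7/9 + (1**2)**2 - 3*1**2) = 24033 + (-7/9 + 1**2 - 3*1) = 24033 + (-7/9 + 1 - 3) = 24033 - 25/9 = 216272/9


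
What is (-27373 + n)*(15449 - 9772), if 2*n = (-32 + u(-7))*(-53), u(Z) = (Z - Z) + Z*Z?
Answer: -315908019/2 ≈ -1.5795e+8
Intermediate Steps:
u(Z) = Z² (u(Z) = 0 + Z² = Z²)
n = -901/2 (n = ((-32 + (-7)²)*(-53))/2 = ((-32 + 49)*(-53))/2 = (17*(-53))/2 = (½)*(-901) = -901/2 ≈ -450.50)
(-27373 + n)*(15449 - 9772) = (-27373 - 901/2)*(15449 - 9772) = -55647/2*5677 = -315908019/2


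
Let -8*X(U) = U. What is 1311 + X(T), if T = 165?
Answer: 10323/8 ≈ 1290.4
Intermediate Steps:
X(U) = -U/8
1311 + X(T) = 1311 - ⅛*165 = 1311 - 165/8 = 10323/8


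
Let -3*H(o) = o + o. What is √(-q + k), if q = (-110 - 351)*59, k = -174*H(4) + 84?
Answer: 3*√3083 ≈ 166.57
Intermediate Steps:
H(o) = -2*o/3 (H(o) = -(o + o)/3 = -2*o/3)
k = 548 (k = -(-116)*4 + 84 = -174*(-8/3) + 84 = 464 + 84 = 548)
q = -27199 (q = -461*59 = -27199)
√(-q + k) = √(-1*(-27199) + 548) = √(27199 + 548) = √27747 = 3*√3083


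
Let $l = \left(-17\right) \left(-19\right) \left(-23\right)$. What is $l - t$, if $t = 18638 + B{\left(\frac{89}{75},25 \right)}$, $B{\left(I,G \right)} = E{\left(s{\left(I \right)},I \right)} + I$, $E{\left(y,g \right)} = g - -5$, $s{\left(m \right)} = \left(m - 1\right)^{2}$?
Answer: $- \frac{1955578}{75} \approx -26074.0$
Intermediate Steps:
$s{\left(m \right)} = \left(-1 + m\right)^{2}$
$E{\left(y,g \right)} = 5 + g$ ($E{\left(y,g \right)} = g + 5 = 5 + g$)
$B{\left(I,G \right)} = 5 + 2 I$ ($B{\left(I,G \right)} = \left(5 + I\right) + I = 5 + 2 I$)
$t = \frac{1398403}{75}$ ($t = 18638 + \left(5 + 2 \cdot \frac{89}{75}\right) = 18638 + \left(5 + \frac{178}{75}\right) = 18638 + \frac{553}{75} = \frac{1398403}{75} \approx 18645.0$)
$l = -7429$ ($l = 323 \left(-23\right) = -7429$)
$l - t = -7429 - \frac{1398403}{75} = - \frac{1955578}{75}$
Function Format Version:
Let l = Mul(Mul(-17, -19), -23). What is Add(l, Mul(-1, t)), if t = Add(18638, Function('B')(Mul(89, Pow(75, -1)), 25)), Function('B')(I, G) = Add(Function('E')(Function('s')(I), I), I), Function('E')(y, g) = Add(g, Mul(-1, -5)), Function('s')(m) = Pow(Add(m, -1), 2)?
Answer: Rational(-1955578, 75) ≈ -26074.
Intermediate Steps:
Function('s')(m) = Pow(Add(-1, m), 2)
Function('E')(y, g) = Add(5, g) (Function('E')(y, g) = Add(g, 5) = Add(5, g))
Function('B')(I, G) = Add(5, Mul(2, I)) (Function('B')(I, G) = Add(Add(5, I), I) = Add(5, Mul(2, I)))
t = Rational(1398403, 75) (t = Add(18638, Add(5, Mul(2, Mul(89, Pow(75, -1))))) = Add(18638, Add(5, Mul(2, Mul(89, Rational(1, 75))))) = Add(18638, Add(5, Mul(2, Rational(89, 75)))) = Add(18638, Add(5, Rational(178, 75))) = Add(18638, Rational(553, 75)) = Rational(1398403, 75) ≈ 18645.)
l = -7429 (l = Mul(323, -23) = -7429)
Add(l, Mul(-1, t)) = Add(-7429, Mul(-1, Rational(1398403, 75))) = Add(-7429, Rational(-1398403, 75)) = Rational(-1955578, 75)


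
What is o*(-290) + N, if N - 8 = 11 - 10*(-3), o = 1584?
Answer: -459311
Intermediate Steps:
N = 49 (N = 8 + (11 - 10*(-3)) = 8 + (11 + 30) = 8 + 41 = 49)
o*(-290) + N = 1584*(-290) + 49 = -459360 + 49 = -459311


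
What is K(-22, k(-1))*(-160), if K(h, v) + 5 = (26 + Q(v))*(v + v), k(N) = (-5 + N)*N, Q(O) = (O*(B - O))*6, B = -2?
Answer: 503840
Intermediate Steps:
Q(O) = 6*O*(-2 - O) (Q(O) = (O*(-2 - O))*6 = 6*O*(-2 - O))
k(N) = N*(-5 + N)
K(h, v) = -5 + 2*v*(26 - 6*v*(2 + v)) (K(h, v) = -5 + (26 - 6*v*(2 + v))*(v + v) = -5 + (26 - 6*v*(2 + v))*(2*v) = -5 + 2*v*(26 - 6*v*(2 + v)))
K(-22, k(-1))*(-160) = (-5 + 52*(-(-5 - 1)) - 12*(-(-5 - 1))²*(2 - (-5 - 1)))*(-160) = (-5 + 52*(-1*(-6)) - 12*(-1*(-6))²*(2 - 1*(-6)))*(-160) = (-5 + 52*6 - 12*6²*(2 + 6))*(-160) = (-5 + 312 - 12*36*8)*(-160) = (-5 + 312 - 3456)*(-160) = -3149*(-160) = 503840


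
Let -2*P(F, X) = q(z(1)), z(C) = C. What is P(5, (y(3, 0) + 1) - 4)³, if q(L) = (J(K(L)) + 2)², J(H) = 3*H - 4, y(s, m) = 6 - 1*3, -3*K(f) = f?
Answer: -729/8 ≈ -91.125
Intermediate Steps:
K(f) = -f/3
y(s, m) = 3 (y(s, m) = 6 - 3 = 3)
J(H) = -4 + 3*H
q(L) = (-2 - L)² (q(L) = ((-4 + 3*(-L/3)) + 2)² = ((-4 - L) + 2)² = (-2 - L)²)
P(F, X) = -9/2 (P(F, X) = -(2 + 1)²/2 = -½*3² = -½*9 = -9/2)
P(5, (y(3, 0) + 1) - 4)³ = (-9/2)³ = -729/8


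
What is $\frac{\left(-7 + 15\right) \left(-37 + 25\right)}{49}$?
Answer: $- \frac{96}{49} \approx -1.9592$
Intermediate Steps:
$\frac{\left(-7 + 15\right) \left(-37 + 25\right)}{49} = 8 \left(-12\right) \frac{1}{49} = \left(-96\right) \frac{1}{49} = - \frac{96}{49}$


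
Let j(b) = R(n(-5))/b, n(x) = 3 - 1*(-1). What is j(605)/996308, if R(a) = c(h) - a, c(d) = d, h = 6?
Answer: 1/301383170 ≈ 3.3180e-9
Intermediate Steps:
n(x) = 4 (n(x) = 3 + 1 = 4)
R(a) = 6 - a
j(b) = 2/b (j(b) = (6 - 1*4)/b = (6 - 4)/b = 2/b)
j(605)/996308 = (2/605)/996308 = (2*(1/605))*(1/996308) = (2/605)*(1/996308) = 1/301383170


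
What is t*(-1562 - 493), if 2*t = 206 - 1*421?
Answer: 441825/2 ≈ 2.2091e+5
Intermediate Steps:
t = -215/2 (t = (206 - 1*421)/2 = (206 - 421)/2 = (½)*(-215) = -215/2 ≈ -107.50)
t*(-1562 - 493) = -215*(-1562 - 493)/2 = -215/2*(-2055) = 441825/2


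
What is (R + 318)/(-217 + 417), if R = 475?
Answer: 793/200 ≈ 3.9650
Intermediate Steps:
(R + 318)/(-217 + 417) = (475 + 318)/(-217 + 417) = 793/200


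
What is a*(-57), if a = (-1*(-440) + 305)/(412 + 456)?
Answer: -42465/868 ≈ -48.923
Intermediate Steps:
a = 745/868 (a = (440 + 305)/868 = 745*(1/868) = 745/868 ≈ 0.85829)
a*(-57) = (745/868)*(-57) = -42465/868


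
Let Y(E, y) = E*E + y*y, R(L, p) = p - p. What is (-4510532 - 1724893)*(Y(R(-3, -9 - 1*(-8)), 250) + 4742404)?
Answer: -29960618524200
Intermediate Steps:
R(L, p) = 0
Y(E, y) = E**2 + y**2
(-4510532 - 1724893)*(Y(R(-3, -9 - 1*(-8)), 250) + 4742404) = (-4510532 - 1724893)*((0**2 + 250**2) + 4742404) = -6235425*((0 + 62500) + 4742404) = -6235425*(62500 + 4742404) = -6235425*4804904 = -29960618524200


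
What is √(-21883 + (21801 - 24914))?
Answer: 2*I*√6249 ≈ 158.1*I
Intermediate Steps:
√(-21883 + (21801 - 24914)) = √(-21883 - 3113) = √(-24996) = 2*I*√6249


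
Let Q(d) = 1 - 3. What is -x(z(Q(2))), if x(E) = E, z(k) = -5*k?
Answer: -10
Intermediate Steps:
Q(d) = -2
-x(z(Q(2))) = -(-5)*(-2) = -1*10 = -10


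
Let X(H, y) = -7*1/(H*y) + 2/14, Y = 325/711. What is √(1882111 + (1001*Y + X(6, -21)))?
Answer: √20725432897414/3318 ≈ 1372.1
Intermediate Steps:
Y = 325/711 (Y = 325*(1/711) = 325/711 ≈ 0.45710)
X(H, y) = ⅐ - 7/(H*y) (X(H, y) = -7*1/(H*y) + 2*(1/14) = -7/(H*y) + ⅐ = ⅐ - 7/(H*y))
√(1882111 + (1001*Y + X(6, -21))) = √(1882111 + (1001*(325/711) + (⅐ - 7/(6*(-21))))) = √(1882111 + (325325/711 + (⅐ - 7*⅙*(-1/21)))) = √(1882111 + (325325/711 + (⅐ + 1/18))) = √(1882111 + (325325/711 + 25/126)) = √(1882111 + 4556525/9954) = √(18739089419/9954) = √20725432897414/3318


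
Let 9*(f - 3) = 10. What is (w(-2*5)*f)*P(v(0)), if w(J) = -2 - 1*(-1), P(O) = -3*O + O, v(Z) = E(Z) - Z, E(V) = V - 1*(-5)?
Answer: 370/9 ≈ 41.111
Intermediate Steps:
E(V) = 5 + V (E(V) = V + 5 = 5 + V)
f = 37/9 (f = 3 + (⅑)*10 = 3 + 10/9 = 37/9 ≈ 4.1111)
v(Z) = 5 (v(Z) = (5 + Z) - Z = 5)
P(O) = -2*O
w(J) = -1 (w(J) = -2 + 1 = -1)
(w(-2*5)*f)*P(v(0)) = (-1*37/9)*(-2*5) = -37/9*(-10) = 370/9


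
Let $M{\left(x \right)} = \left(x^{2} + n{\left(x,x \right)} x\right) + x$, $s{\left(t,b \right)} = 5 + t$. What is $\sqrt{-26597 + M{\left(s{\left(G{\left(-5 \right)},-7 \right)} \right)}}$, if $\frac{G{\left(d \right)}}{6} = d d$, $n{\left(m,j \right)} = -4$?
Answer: $i \sqrt{3037} \approx 55.109 i$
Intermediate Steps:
$G{\left(d \right)} = 6 d^{2}$ ($G{\left(d \right)} = 6 d d = 6 d^{2}$)
$M{\left(x \right)} = x^{2} - 3 x$ ($M{\left(x \right)} = \left(x^{2} - 4 x\right) + x = x^{2} - 3 x$)
$\sqrt{-26597 + M{\left(s{\left(G{\left(-5 \right)},-7 \right)} \right)}} = \sqrt{-26597 + \left(5 + 6 \left(-5\right)^{2}\right) \left(-3 + \left(5 + 6 \left(-5\right)^{2}\right)\right)} = \sqrt{-26597 + \left(5 + 6 \cdot 25\right) \left(-3 + \left(5 + 6 \cdot 25\right)\right)} = \sqrt{-26597 + \left(5 + 150\right) \left(-3 + \left(5 + 150\right)\right)} = \sqrt{-26597 + 155 \left(-3 + 155\right)} = \sqrt{-26597 + 155 \cdot 152} = \sqrt{-26597 + 23560} = \sqrt{-3037} = i \sqrt{3037}$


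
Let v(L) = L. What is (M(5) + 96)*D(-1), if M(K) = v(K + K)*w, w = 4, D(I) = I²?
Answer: 136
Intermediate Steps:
M(K) = 8*K (M(K) = (K + K)*4 = (2*K)*4 = 8*K)
(M(5) + 96)*D(-1) = (8*5 + 96)*(-1)² = (40 + 96)*1 = 136*1 = 136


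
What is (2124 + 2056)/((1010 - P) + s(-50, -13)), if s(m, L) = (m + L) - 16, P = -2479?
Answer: 38/31 ≈ 1.2258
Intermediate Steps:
s(m, L) = -16 + L + m (s(m, L) = (L + m) - 16 = -16 + L + m)
(2124 + 2056)/((1010 - P) + s(-50, -13)) = (2124 + 2056)/((1010 - 1*(-2479)) + (-16 - 13 - 50)) = 4180/((1010 + 2479) - 79) = 4180/(3489 - 79) = 4180/3410 = 4180*(1/3410) = 38/31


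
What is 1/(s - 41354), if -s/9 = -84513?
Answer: 1/719263 ≈ 1.3903e-6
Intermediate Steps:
s = 760617 (s = -9*(-84513) = 760617)
1/(s - 41354) = 1/(760617 - 41354) = 1/719263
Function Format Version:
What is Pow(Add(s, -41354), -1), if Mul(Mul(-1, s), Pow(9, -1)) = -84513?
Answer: Rational(1, 719263) ≈ 1.3903e-6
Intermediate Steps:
s = 760617 (s = Mul(-9, -84513) = 760617)
Pow(Add(s, -41354), -1) = Pow(Add(760617, -41354), -1) = Pow(719263, -1) = Rational(1, 719263)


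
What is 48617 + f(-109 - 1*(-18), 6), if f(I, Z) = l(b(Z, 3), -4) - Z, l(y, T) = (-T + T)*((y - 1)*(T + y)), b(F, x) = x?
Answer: 48611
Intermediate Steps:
l(y, T) = 0 (l(y, T) = 0*((-1 + y)*(T + y)) = 0)
f(I, Z) = -Z (f(I, Z) = 0 - Z = -Z)
48617 + f(-109 - 1*(-18), 6) = 48617 - 1*6 = 48617 - 6 = 48611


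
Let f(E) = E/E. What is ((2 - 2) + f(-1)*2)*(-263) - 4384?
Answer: -4910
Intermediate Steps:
f(E) = 1
((2 - 2) + f(-1)*2)*(-263) - 4384 = ((2 - 2) + 1*2)*(-263) - 4384 = (0 + 2)*(-263) - 4384 = 2*(-263) - 4384 = -526 - 4384 = -4910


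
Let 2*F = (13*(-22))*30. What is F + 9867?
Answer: 5577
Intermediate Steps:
F = -4290 (F = ((13*(-22))*30)/2 = (-286*30)/2 = (½)*(-8580) = -4290)
F + 9867 = -4290 + 9867 = 5577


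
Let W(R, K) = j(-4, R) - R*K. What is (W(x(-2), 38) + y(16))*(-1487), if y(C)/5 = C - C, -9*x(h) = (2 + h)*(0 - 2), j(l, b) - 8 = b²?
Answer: -11896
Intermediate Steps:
j(l, b) = 8 + b²
x(h) = 4/9 + 2*h/9 (x(h) = -(2 + h)*(0 - 2)/9 = -(2 + h)*(-2)/9 = -(-4 - 2*h)/9 = 4/9 + 2*h/9)
y(C) = 0 (y(C) = 5*(C - C) = 5*0 = 0)
W(R, K) = 8 + R² - K*R (W(R, K) = (8 + R²) - R*K = (8 + R²) - K*R = 8 + R² - K*R)
(W(x(-2), 38) + y(16))*(-1487) = ((8 + (4/9 + (2/9)*(-2))² - 1*38*(4/9 + (2/9)*(-2))) + 0)*(-1487) = ((8 + (4/9 - 4/9)² - 1*38*(4/9 - 4/9)) + 0)*(-1487) = ((8 + 0² - 1*38*0) + 0)*(-1487) = ((8 + 0 + 0) + 0)*(-1487) = (8 + 0)*(-1487) = 8*(-1487) = -11896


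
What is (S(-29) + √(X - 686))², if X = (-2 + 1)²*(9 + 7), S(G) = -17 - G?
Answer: (12 + I*√670)² ≈ -526.0 + 621.22*I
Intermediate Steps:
X = 16 (X = (-1)²*16 = 1*16 = 16)
(S(-29) + √(X - 686))² = ((-17 - 1*(-29)) + √(16 - 686))² = ((-17 + 29) + √(-670))² = (12 + I*√670)²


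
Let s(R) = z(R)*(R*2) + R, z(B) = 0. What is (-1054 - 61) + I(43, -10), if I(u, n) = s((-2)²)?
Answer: -1111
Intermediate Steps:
s(R) = R (s(R) = 0*(R*2) + R = 0*(2*R) + R = 0 + R = R)
I(u, n) = 4 (I(u, n) = (-2)² = 4)
(-1054 - 61) + I(43, -10) = (-1054 - 61) + 4 = -1115 + 4 = -1111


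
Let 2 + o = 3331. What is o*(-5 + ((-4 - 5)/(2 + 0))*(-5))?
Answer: 116515/2 ≈ 58258.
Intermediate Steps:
o = 3329 (o = -2 + 3331 = 3329)
o*(-5 + ((-4 - 5)/(2 + 0))*(-5)) = 3329*(-5 + ((-4 - 5)/(2 + 0))*(-5)) = 3329*(-5 - 9/2*(-5)) = 3329*(-5 + 45/2) = 3329*(35/2) = 116515/2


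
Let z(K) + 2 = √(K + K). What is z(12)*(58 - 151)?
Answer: 186 - 186*√6 ≈ -269.60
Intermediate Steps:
z(K) = -2 + √2*√K (z(K) = -2 + √(K + K) = -2 + √(2*K) = -2 + √2*√K)
z(12)*(58 - 151) = (-2 + √2*√12)*(58 - 151) = (-2 + √2*(2*√3))*(-93) = (-2 + 2*√6)*(-93) = 186 - 186*√6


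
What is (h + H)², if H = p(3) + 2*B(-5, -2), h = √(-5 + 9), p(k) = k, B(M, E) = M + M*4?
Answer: 2025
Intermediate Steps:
B(M, E) = 5*M (B(M, E) = M + 4*M = 5*M)
h = 2 (h = √4 = 2)
H = -47 (H = 3 + 2*(5*(-5)) = 3 + 2*(-25) = 3 - 50 = -47)
(h + H)² = (2 - 47)² = (-45)² = 2025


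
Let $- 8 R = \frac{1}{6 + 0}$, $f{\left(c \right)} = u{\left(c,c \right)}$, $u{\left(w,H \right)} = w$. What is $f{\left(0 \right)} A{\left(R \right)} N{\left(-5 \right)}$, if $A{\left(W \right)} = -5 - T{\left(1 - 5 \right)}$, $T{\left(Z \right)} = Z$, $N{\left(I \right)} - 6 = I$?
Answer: $0$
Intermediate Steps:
$f{\left(c \right)} = c$
$N{\left(I \right)} = 6 + I$
$R = - \frac{1}{48}$ ($R = - \frac{1}{8 \left(6 + 0\right)} = - \frac{1}{8 \cdot 6} = \left(- \frac{1}{8}\right) \frac{1}{6} = - \frac{1}{48} \approx -0.020833$)
$A{\left(W \right)} = -1$ ($A{\left(W \right)} = -5 - \left(1 - 5\right) = -5 - -4 = -5 + 4 = -1$)
$f{\left(0 \right)} A{\left(R \right)} N{\left(-5 \right)} = 0 \left(-1\right) \left(6 - 5\right) = 0 \cdot 1 = 0$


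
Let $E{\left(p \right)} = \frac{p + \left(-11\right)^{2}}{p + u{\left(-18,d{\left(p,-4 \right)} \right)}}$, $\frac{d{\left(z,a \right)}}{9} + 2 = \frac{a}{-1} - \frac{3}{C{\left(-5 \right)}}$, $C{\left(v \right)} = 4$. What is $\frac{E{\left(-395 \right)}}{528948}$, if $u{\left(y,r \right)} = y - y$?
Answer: $\frac{137}{104467230} \approx 1.3114 \cdot 10^{-6}$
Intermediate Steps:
$d{\left(z,a \right)} = - \frac{99}{4} - 9 a$ ($d{\left(z,a \right)} = -18 + 9 \left(\frac{a}{-1} - \frac{3}{4}\right) = -18 + 9 \left(a \left(-1\right) - \frac{3}{4}\right) = -18 + 9 \left(- a - \frac{3}{4}\right) = -18 + 9 \left(- \frac{3}{4} - a\right) = -18 - \left(\frac{27}{4} + 9 a\right) = - \frac{99}{4} - 9 a$)
$u{\left(y,r \right)} = 0$
$E{\left(p \right)} = \frac{121 + p}{p}$ ($E{\left(p \right)} = \frac{p + \left(-11\right)^{2}}{p + 0} = \frac{p + 121}{p} = \frac{121 + p}{p}$)
$\frac{E{\left(-395 \right)}}{528948} = \frac{\frac{1}{-395} \left(121 - 395\right)}{528948} = \left(- \frac{1}{395}\right) \left(-274\right) \frac{1}{528948} = \frac{274}{395} \cdot \frac{1}{528948} = \frac{137}{104467230}$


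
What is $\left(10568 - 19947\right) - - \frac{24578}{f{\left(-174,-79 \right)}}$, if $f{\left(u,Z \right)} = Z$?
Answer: $- \frac{765519}{79} \approx -9690.1$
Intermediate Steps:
$\left(10568 - 19947\right) - - \frac{24578}{f{\left(-174,-79 \right)}} = \left(10568 - 19947\right) - - \frac{24578}{-79} = -9379 - \left(-24578\right) \left(- \frac{1}{79}\right) = -9379 - \frac{24578}{79} = - \frac{765519}{79}$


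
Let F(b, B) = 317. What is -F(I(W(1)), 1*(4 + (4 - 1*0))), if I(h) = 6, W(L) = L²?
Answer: -317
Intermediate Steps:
-F(I(W(1)), 1*(4 + (4 - 1*0))) = -1*317 = -317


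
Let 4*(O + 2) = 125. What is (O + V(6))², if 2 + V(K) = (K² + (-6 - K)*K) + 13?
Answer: 289/16 ≈ 18.063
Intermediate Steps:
V(K) = 11 + K² + K*(-6 - K) (V(K) = -2 + ((K² + (-6 - K)*K) + 13) = -2 + ((K² + K*(-6 - K)) + 13) = -2 + (13 + K² + K*(-6 - K)) = 11 + K² + K*(-6 - K))
O = 117/4 (O = -2 + (¼)*125 = -2 + 125/4 = 117/4 ≈ 29.250)
(O + V(6))² = (117/4 + (11 - 6*6))² = (117/4 + (11 - 36))² = (117/4 - 25)² = (17/4)² = 289/16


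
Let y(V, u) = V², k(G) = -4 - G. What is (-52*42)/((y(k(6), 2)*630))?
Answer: -13/375 ≈ -0.034667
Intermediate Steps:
(-52*42)/((y(k(6), 2)*630)) = (-52*42)/(((-4 - 1*6)²*630)) = -2184*1/(630*(-4 - 6)²) = -2184/((-10)²*630) = -2184/(100*630) = -2184/63000 = -2184*1/63000 = -13/375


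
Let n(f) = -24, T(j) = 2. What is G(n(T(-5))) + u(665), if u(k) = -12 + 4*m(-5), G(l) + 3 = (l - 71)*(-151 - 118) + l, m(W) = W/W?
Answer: 25520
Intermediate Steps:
m(W) = 1
G(l) = 19096 - 268*l (G(l) = -3 + ((l - 71)*(-151 - 118) + l) = -3 + ((-71 + l)*(-269) + l) = -3 + ((19099 - 269*l) + l) = -3 + (19099 - 268*l) = 19096 - 268*l)
u(k) = -8 (u(k) = -12 + 4*1 = -12 + 4 = -8)
G(n(T(-5))) + u(665) = (19096 - 268*(-24)) - 8 = (19096 + 6432) - 8 = 25528 - 8 = 25520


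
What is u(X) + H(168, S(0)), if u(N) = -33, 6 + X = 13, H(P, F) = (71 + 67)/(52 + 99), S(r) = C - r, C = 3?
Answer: -4845/151 ≈ -32.086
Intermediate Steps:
S(r) = 3 - r
H(P, F) = 138/151
X = 7 (X = -6 + 13 = 7)
u(X) + H(168, S(0)) = -33 + 138/151 = -4845/151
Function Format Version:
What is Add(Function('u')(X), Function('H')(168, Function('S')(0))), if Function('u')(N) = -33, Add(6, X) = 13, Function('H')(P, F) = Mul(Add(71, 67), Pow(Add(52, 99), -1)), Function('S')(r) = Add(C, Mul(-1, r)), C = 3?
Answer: Rational(-4845, 151) ≈ -32.086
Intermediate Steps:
Function('S')(r) = Add(3, Mul(-1, r))
Function('H')(P, F) = Rational(138, 151) (Function('H')(P, F) = Mul(138, Pow(151, -1)) = Mul(138, Rational(1, 151)) = Rational(138, 151))
X = 7 (X = Add(-6, 13) = 7)
Add(Function('u')(X), Function('H')(168, Function('S')(0))) = Add(-33, Rational(138, 151)) = Rational(-4845, 151)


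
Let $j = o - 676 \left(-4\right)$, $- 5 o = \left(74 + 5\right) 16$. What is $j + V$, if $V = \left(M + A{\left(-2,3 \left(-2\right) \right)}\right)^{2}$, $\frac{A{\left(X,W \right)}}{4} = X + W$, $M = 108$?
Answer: $\frac{41136}{5} \approx 8227.2$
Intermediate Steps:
$o = - \frac{1264}{5}$ ($o = - \frac{\left(74 + 5\right) 16}{5} = - \frac{79 \cdot 16}{5} = \left(- \frac{1}{5}\right) 1264 = - \frac{1264}{5} \approx -252.8$)
$A{\left(X,W \right)} = 4 W + 4 X$ ($A{\left(X,W \right)} = 4 \left(X + W\right) = 4 \left(W + X\right) = 4 W + 4 X$)
$V = 5776$ ($V = \left(108 + \left(4 \cdot 3 \left(-2\right) + 4 \left(-2\right)\right)\right)^{2} = \left(108 + \left(4 \left(-6\right) - 8\right)\right)^{2} = \left(108 - 32\right)^{2} = 76^{2} = 5776$)
$j = \frac{12256}{5}$ ($j = - \frac{1264}{5} - 676 \left(-4\right) = - \frac{1264}{5} - -2704 = - \frac{1264}{5} + 2704 = \frac{12256}{5} \approx 2451.2$)
$j + V = \frac{12256}{5} + 5776 = \frac{41136}{5}$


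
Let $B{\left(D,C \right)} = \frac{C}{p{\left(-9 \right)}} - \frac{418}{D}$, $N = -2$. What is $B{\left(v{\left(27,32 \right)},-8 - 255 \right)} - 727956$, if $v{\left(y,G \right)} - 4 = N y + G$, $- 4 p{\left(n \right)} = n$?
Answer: $- \frac{2184149}{3} \approx -7.2805 \cdot 10^{5}$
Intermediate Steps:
$p{\left(n \right)} = - \frac{n}{4}$
$v{\left(y,G \right)} = 4 + G - 2 y$ ($v{\left(y,G \right)} = 4 + \left(- 2 y + G\right) = 4 + \left(G - 2 y\right) = 4 + G - 2 y$)
$B{\left(D,C \right)} = - \frac{418}{D} + \frac{4 C}{9}$ ($B{\left(D,C \right)} = \frac{C}{\left(- \frac{1}{4}\right) \left(-9\right)} - \frac{418}{D} = \frac{C}{\frac{9}{4}} - \frac{418}{D} = C \frac{4}{9} - \frac{418}{D} = \frac{4 C}{9} - \frac{418}{D} = - \frac{418}{D} + \frac{4 C}{9}$)
$B{\left(v{\left(27,32 \right)},-8 - 255 \right)} - 727956 = \left(- \frac{418}{4 + 32 - 54} + \frac{4 \left(-8 - 255\right)}{9}\right) - 727956 = \left(- \frac{418}{-18} + \frac{4}{9} \left(-263\right)\right) - 727956 = \left(\left(-418\right) \left(- \frac{1}{18}\right) - \frac{1052}{9}\right) - 727956 = \left(\frac{209}{9} - \frac{1052}{9}\right) - 727956 = - \frac{281}{3} - 727956 = - \frac{2184149}{3}$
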